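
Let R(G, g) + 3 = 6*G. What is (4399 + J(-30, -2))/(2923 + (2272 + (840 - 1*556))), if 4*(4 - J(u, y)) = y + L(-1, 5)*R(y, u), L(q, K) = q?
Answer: 17599/21916 ≈ 0.80302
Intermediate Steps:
R(G, g) = -3 + 6*G
J(u, y) = 13/4 + 5*y/4 (J(u, y) = 4 - (y - (-3 + 6*y))/4 = 4 - (y + (3 - 6*y))/4 = 4 - (3 - 5*y)/4 = 4 + (-¾ + 5*y/4) = 13/4 + 5*y/4)
(4399 + J(-30, -2))/(2923 + (2272 + (840 - 1*556))) = (4399 + (13/4 + (5/4)*(-2)))/(2923 + (2272 + (840 - 1*556))) = (4399 + (13/4 - 5/2))/(2923 + (2272 + (840 - 556))) = (4399 + ¾)/(2923 + (2272 + 284)) = 17599/(4*(2923 + 2556)) = (17599/4)/5479 = (17599/4)*(1/5479) = 17599/21916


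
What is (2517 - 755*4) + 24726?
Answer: 24223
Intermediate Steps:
(2517 - 755*4) + 24726 = (2517 - 3020) + 24726 = -503 + 24726 = 24223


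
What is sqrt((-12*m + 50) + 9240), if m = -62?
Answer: sqrt(10034) ≈ 100.17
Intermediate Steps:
sqrt((-12*m + 50) + 9240) = sqrt((-12*(-62) + 50) + 9240) = sqrt((744 + 50) + 9240) = sqrt(794 + 9240) = sqrt(10034)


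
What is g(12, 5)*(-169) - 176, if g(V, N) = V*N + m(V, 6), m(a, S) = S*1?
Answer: -11330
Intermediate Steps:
m(a, S) = S
g(V, N) = 6 + N*V (g(V, N) = V*N + 6 = N*V + 6 = 6 + N*V)
g(12, 5)*(-169) - 176 = (6 + 5*12)*(-169) - 176 = (6 + 60)*(-169) - 176 = 66*(-169) - 176 = -11154 - 176 = -11330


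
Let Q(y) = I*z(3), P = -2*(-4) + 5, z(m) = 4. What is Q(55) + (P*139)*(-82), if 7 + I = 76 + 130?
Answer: -147378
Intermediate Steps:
I = 199 (I = -7 + (76 + 130) = -7 + 206 = 199)
P = 13 (P = 8 + 5 = 13)
Q(y) = 796 (Q(y) = 199*4 = 796)
Q(55) + (P*139)*(-82) = 796 + (13*139)*(-82) = 796 + 1807*(-82) = 796 - 148174 = -147378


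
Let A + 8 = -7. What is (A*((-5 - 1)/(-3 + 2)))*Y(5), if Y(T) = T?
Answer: -450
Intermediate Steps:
A = -15 (A = -8 - 7 = -15)
(A*((-5 - 1)/(-3 + 2)))*Y(5) = -15*(-5 - 1)/(-3 + 2)*5 = -(-90)/(-1)*5 = -(-90)*(-1)*5 = -15*6*5 = -90*5 = -450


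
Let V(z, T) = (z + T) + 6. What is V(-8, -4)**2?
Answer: 36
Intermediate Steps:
V(z, T) = 6 + T + z (V(z, T) = (T + z) + 6 = 6 + T + z)
V(-8, -4)**2 = (6 - 4 - 8)**2 = (-6)**2 = 36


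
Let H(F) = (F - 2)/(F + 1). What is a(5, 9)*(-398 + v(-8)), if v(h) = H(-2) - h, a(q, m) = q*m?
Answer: -17370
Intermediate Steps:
a(q, m) = m*q
H(F) = (-2 + F)/(1 + F)
v(h) = 4 - h (v(h) = (-2 - 2)/(1 - 2) - h = -4/(-1) - h = -1*(-4) - h = 4 - h)
a(5, 9)*(-398 + v(-8)) = (9*5)*(-398 + (4 - 1*(-8))) = 45*(-398 + (4 + 8)) = 45*(-398 + 12) = 45*(-386) = -17370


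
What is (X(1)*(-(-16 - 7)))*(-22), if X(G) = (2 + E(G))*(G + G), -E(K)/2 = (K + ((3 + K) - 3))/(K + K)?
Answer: 0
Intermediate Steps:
E(K) = -2 (E(K) = -2*(K + ((3 + K) - 3))/(K + K) = -2*(K + K)/(2*K) = -2*2*K*1/(2*K) = -2*1 = -2)
X(G) = 0 (X(G) = (2 - 2)*(G + G) = 0*(2*G) = 0)
(X(1)*(-(-16 - 7)))*(-22) = (0*(-(-16 - 7)))*(-22) = (0*(-1*(-23)))*(-22) = (0*23)*(-22) = 0*(-22) = 0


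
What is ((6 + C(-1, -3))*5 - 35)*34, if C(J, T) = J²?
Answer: 0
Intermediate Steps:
((6 + C(-1, -3))*5 - 35)*34 = ((6 + (-1)²)*5 - 35)*34 = ((6 + 1)*5 - 35)*34 = (7*5 - 35)*34 = (35 - 35)*34 = 0*34 = 0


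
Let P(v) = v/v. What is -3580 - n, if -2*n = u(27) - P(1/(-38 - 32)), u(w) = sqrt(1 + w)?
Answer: -7161/2 + sqrt(7) ≈ -3577.9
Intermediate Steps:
P(v) = 1
n = 1/2 - sqrt(7) (n = -(sqrt(1 + 27) - 1*1)/2 = -(sqrt(28) - 1)/2 = -(2*sqrt(7) - 1)/2 = -(-1 + 2*sqrt(7))/2 = 1/2 - sqrt(7) ≈ -2.1458)
-3580 - n = -3580 - (1/2 - sqrt(7)) = -3580 + (-1/2 + sqrt(7)) = -7161/2 + sqrt(7)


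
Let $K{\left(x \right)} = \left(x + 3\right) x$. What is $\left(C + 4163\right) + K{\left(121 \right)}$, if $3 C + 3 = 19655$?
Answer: $\frac{77153}{3} \approx 25718.0$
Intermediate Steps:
$C = \frac{19652}{3}$ ($C = -1 + \frac{1}{3} \cdot 19655 = -1 + \frac{19655}{3} = \frac{19652}{3} \approx 6550.7$)
$K{\left(x \right)} = x \left(3 + x\right)$ ($K{\left(x \right)} = \left(3 + x\right) x = x \left(3 + x\right)$)
$\left(C + 4163\right) + K{\left(121 \right)} = \left(\frac{19652}{3} + 4163\right) + 121 \left(3 + 121\right) = \frac{32141}{3} + 121 \cdot 124 = \frac{32141}{3} + 15004 = \frac{77153}{3}$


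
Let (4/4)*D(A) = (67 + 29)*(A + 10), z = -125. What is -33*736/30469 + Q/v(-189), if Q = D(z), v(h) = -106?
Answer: 166901616/1614857 ≈ 103.35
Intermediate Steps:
D(A) = 960 + 96*A (D(A) = (67 + 29)*(A + 10) = 96*(10 + A) = 960 + 96*A)
Q = -11040 (Q = 960 + 96*(-125) = 960 - 12000 = -11040)
-33*736/30469 + Q/v(-189) = -33*736/30469 - 11040/(-106) = -24288*1/30469 - 11040*(-1/106) = -24288/30469 + 5520/53 = 166901616/1614857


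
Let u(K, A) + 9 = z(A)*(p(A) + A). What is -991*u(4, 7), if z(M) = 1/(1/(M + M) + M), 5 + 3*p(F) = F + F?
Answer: 744241/99 ≈ 7517.6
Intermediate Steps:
p(F) = -5/3 + 2*F/3 (p(F) = -5/3 + (F + F)/3 = -5/3 + (2*F)/3 = -5/3 + 2*F/3)
z(M) = 1/(M + 1/(2*M)) (z(M) = 1/(1/(2*M) + M) = 1/(M + 1/(2*M)))
u(K, A) = -9 + 2*A*(-5/3 + 5*A/3)/(1 + 2*A²) (u(K, A) = -9 + (2*A/(1 + 2*A²))*((-5/3 + 2*A/3) + A) = -9 + (2*A/(1 + 2*A²))*(-5/3 + 5*A/3) = -9 + 2*A*(-5/3 + 5*A/3)/(1 + 2*A²))
-991*u(4, 7) = -991*(-27 - 44*7² - 10*7)/(3*(1 + 2*7²)) = -991*(-27 - 44*49 - 70)/(3*(1 + 2*49)) = -991*(-27 - 2156 - 70)/(3*(1 + 98)) = -991*(-2253)/(3*99) = -991*(-751/99) = 744241/99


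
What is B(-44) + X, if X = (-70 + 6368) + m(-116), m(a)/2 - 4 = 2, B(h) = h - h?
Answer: 6310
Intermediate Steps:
B(h) = 0
m(a) = 12 (m(a) = 8 + 2*2 = 8 + 4 = 12)
X = 6310 (X = (-70 + 6368) + 12 = 6298 + 12 = 6310)
B(-44) + X = 0 + 6310 = 6310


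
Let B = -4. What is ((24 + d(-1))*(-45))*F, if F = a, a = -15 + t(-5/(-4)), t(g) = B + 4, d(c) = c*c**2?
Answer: 15525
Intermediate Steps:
d(c) = c**3
t(g) = 0 (t(g) = -4 + 4 = 0)
a = -15 (a = -15 + 0 = -15)
F = -15
((24 + d(-1))*(-45))*F = ((24 + (-1)**3)*(-45))*(-15) = ((24 - 1)*(-45))*(-15) = (23*(-45))*(-15) = -1035*(-15) = 15525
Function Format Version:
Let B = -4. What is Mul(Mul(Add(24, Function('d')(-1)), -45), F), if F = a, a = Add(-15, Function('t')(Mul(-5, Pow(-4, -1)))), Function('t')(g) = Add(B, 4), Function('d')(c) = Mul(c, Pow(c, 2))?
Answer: 15525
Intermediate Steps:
Function('d')(c) = Pow(c, 3)
Function('t')(g) = 0 (Function('t')(g) = Add(-4, 4) = 0)
a = -15 (a = Add(-15, 0) = -15)
F = -15
Mul(Mul(Add(24, Function('d')(-1)), -45), F) = Mul(Mul(Add(24, Pow(-1, 3)), -45), -15) = Mul(Mul(Add(24, -1), -45), -15) = Mul(Mul(23, -45), -15) = Mul(-1035, -15) = 15525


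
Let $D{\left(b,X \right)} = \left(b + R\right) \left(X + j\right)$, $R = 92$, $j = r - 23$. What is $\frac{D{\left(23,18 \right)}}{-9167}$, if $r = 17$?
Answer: $- \frac{1380}{9167} \approx -0.15054$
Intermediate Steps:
$j = -6$ ($j = 17 - 23 = -6$)
$D{\left(b,X \right)} = \left(-6 + X\right) \left(92 + b\right)$ ($D{\left(b,X \right)} = \left(b + 92\right) \left(X - 6\right) = \left(92 + b\right) \left(-6 + X\right) = \left(-6 + X\right) \left(92 + b\right)$)
$\frac{D{\left(23,18 \right)}}{-9167} = \frac{-552 - 138 + 92 \cdot 18 + 18 \cdot 23}{-9167} = \left(-552 - 138 + 1656 + 414\right) \left(- \frac{1}{9167}\right) = 1380 \left(- \frac{1}{9167}\right) = - \frac{1380}{9167}$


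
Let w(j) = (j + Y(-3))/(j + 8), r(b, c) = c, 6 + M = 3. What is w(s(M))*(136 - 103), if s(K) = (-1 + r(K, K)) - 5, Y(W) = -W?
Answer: 198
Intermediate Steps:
M = -3 (M = -6 + 3 = -3)
s(K) = -6 + K (s(K) = (-1 + K) - 5 = -6 + K)
w(j) = (3 + j)/(8 + j) (w(j) = (j - 1*(-3))/(j + 8) = (j + 3)/(8 + j) = (3 + j)/(8 + j))
w(s(M))*(136 - 103) = ((3 + (-6 - 3))/(8 + (-6 - 3)))*(136 - 103) = ((3 - 9)/(8 - 9))*33 = (-6/(-1))*33 = -1*(-6)*33 = 6*33 = 198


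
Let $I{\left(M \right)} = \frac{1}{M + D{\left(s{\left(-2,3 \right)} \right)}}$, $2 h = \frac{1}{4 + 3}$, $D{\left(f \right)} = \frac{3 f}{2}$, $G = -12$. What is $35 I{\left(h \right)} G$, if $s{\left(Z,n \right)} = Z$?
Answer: $\frac{5880}{41} \approx 143.41$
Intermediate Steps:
$D{\left(f \right)} = \frac{3 f}{2}$ ($D{\left(f \right)} = 3 f \frac{1}{2} = \frac{3 f}{2}$)
$h = \frac{1}{14}$ ($h = \frac{1}{2 \left(4 + 3\right)} = \frac{1}{2 \cdot 7} = \frac{1}{2} \cdot \frac{1}{7} = \frac{1}{14} \approx 0.071429$)
$I{\left(M \right)} = \frac{1}{-3 + M}$ ($I{\left(M \right)} = \frac{1}{M + \frac{3}{2} \left(-2\right)} = \frac{1}{M - 3} = \frac{1}{-3 + M}$)
$35 I{\left(h \right)} G = \frac{35}{-3 + \frac{1}{14}} \left(-12\right) = \frac{35}{- \frac{41}{14}} \left(-12\right) = 35 \left(- \frac{14}{41}\right) \left(-12\right) = \left(- \frac{490}{41}\right) \left(-12\right) = \frac{5880}{41}$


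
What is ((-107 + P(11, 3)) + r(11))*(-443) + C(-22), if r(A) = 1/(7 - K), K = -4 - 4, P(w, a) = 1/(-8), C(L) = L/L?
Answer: 5691341/120 ≈ 47428.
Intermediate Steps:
C(L) = 1
P(w, a) = -⅛
K = -8
r(A) = 1/15 (r(A) = 1/(7 - 1*(-8)) = 1/(7 + 8) = 1/15)
((-107 + P(11, 3)) + r(11))*(-443) + C(-22) = ((-107 - ⅛) + 1/15)*(-443) + 1 = (-857/8 + 1/15)*(-443) + 1 = -12847/120*(-443) + 1 = 5691221/120 + 1 = 5691341/120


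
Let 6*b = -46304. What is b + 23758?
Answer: 48122/3 ≈ 16041.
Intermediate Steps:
b = -23152/3 (b = (1/6)*(-46304) = -23152/3 ≈ -7717.3)
b + 23758 = -23152/3 + 23758 = 48122/3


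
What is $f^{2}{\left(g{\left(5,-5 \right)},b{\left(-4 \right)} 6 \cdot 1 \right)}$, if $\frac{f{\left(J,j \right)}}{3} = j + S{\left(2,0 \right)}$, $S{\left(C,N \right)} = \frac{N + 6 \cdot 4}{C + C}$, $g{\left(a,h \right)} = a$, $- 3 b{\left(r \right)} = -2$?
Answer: $900$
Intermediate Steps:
$b{\left(r \right)} = \frac{2}{3}$ ($b{\left(r \right)} = \left(- \frac{1}{3}\right) \left(-2\right) = \frac{2}{3}$)
$S{\left(C,N \right)} = \frac{24 + N}{2 C}$ ($S{\left(C,N \right)} = \frac{N + 24}{2 C} = \left(24 + N\right) \frac{1}{2 C} = \frac{24 + N}{2 C}$)
$f{\left(J,j \right)} = 18 + 3 j$ ($f{\left(J,j \right)} = 3 \left(j + \frac{24 + 0}{2 \cdot 2}\right) = 3 \left(j + \frac{1}{2} \cdot \frac{1}{2} \cdot 24\right) = 3 \left(j + 6\right) = 3 \left(6 + j\right) = 18 + 3 j$)
$f^{2}{\left(g{\left(5,-5 \right)},b{\left(-4 \right)} 6 \cdot 1 \right)} = \left(18 + 3 \cdot \frac{2}{3} \cdot 6 \cdot 1\right)^{2} = \left(18 + 3 \cdot 4 \cdot 1\right)^{2} = \left(18 + 3 \cdot 4\right)^{2} = \left(18 + 12\right)^{2} = 30^{2} = 900$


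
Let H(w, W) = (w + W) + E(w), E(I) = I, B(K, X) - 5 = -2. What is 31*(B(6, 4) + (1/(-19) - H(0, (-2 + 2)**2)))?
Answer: 1736/19 ≈ 91.368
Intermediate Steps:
B(K, X) = 3 (B(K, X) = 5 - 2 = 3)
H(w, W) = W + 2*w (H(w, W) = (w + W) + w = (W + w) + w = W + 2*w)
31*(B(6, 4) + (1/(-19) - H(0, (-2 + 2)**2))) = 31*(3 + (1/(-19) - ((-2 + 2)**2 + 2*0))) = 31*(3 + (-1/19 - (0**2 + 0))) = 31*(3 + (-1/19 - (0 + 0))) = 31*(3 + (-1/19 - 1*0)) = 31*(3 + (-1/19 + 0)) = 31*(3 - 1/19) = 31*(56/19) = 1736/19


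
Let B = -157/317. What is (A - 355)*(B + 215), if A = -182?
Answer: -36514926/317 ≈ -1.1519e+5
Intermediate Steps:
B = -157/317 (B = -157*1/317 = -157/317 ≈ -0.49527)
(A - 355)*(B + 215) = (-182 - 355)*(-157/317 + 215) = -537*67998/317 = -36514926/317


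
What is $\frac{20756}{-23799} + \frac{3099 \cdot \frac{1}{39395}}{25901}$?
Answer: $- \frac{21178723787519}{24283783131105} \approx -0.87213$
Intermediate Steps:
$\frac{20756}{-23799} + \frac{3099 \cdot \frac{1}{39395}}{25901} = 20756 \left(- \frac{1}{23799}\right) + 3099 \cdot \frac{1}{39395} \cdot \frac{1}{25901} = - \frac{20756}{23799} + \frac{3099}{39395} \cdot \frac{1}{25901} = - \frac{20756}{23799} + \frac{3099}{1020369895} = - \frac{21178723787519}{24283783131105}$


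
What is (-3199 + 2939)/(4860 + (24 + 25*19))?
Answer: -260/5359 ≈ -0.048517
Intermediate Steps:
(-3199 + 2939)/(4860 + (24 + 25*19)) = -260/(4860 + (24 + 475)) = -260/(4860 + 499) = -260/5359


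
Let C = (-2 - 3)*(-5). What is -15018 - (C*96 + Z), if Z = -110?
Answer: -17308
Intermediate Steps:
C = 25 (C = -5*(-5) = 25)
-15018 - (C*96 + Z) = -15018 - (25*96 - 110) = -15018 - (2400 - 110) = -15018 - 1*2290 = -15018 - 2290 = -17308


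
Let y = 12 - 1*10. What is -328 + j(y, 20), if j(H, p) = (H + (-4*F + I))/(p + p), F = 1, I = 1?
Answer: -13121/40 ≈ -328.02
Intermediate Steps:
y = 2 (y = 12 - 10 = 2)
j(H, p) = (-3 + H)/(2*p) (j(H, p) = (H + (-4*1 + 1))/(p + p) = (H + (-4 + 1))/((2*p)) = (H - 3)*(1/(2*p)) = (-3 + H)*(1/(2*p)) = (-3 + H)/(2*p))
-328 + j(y, 20) = -328 + (½)*(-3 + 2)/20 = -328 + (½)*(1/20)*(-1) = -328 - 1/40 = -13121/40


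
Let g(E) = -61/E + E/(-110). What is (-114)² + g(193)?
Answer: 275861121/21230 ≈ 12994.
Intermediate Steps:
g(E) = -61/E - E/110 (g(E) = -61/E + E*(-1/110) = -61/E - E/110)
(-114)² + g(193) = (-114)² + (-61/193 - 1/110*193) = 12996 + (-61*1/193 - 193/110) = 12996 + (-61/193 - 193/110) = 12996 - 43959/21230 = 275861121/21230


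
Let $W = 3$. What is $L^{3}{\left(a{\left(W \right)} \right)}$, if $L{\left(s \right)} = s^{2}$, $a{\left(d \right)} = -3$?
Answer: $729$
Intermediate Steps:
$L^{3}{\left(a{\left(W \right)} \right)} = \left(\left(-3\right)^{2}\right)^{3} = 9^{3} = 729$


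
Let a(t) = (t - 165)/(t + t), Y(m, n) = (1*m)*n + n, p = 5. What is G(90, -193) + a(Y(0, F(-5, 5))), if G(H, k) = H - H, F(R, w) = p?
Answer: -16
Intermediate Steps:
F(R, w) = 5
G(H, k) = 0
Y(m, n) = n + m*n (Y(m, n) = m*n + n = n + m*n)
a(t) = (-165 + t)/(2*t) (a(t) = (-165 + t)/((2*t)) = (-165 + t)*(1/(2*t)) = (-165 + t)/(2*t))
G(90, -193) + a(Y(0, F(-5, 5))) = 0 + (-165 + 5*(1 + 0))/(2*((5*(1 + 0)))) = 0 + (-165 + 5*1)/(2*((5*1))) = 0 + (½)*(-165 + 5)/5 = 0 + (½)*(⅕)*(-160) = 0 - 16 = -16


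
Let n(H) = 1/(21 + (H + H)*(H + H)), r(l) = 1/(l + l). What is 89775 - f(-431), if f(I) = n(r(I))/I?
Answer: 350210659481/3900982 ≈ 89775.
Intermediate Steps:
r(l) = 1/(2*l)
n(H) = 1/(21 + 4*H²) (n(H) = 1/(21 + (2*H)*(2*H)) = 1/(21 + 4*H²))
f(I) = 1/(I*(21 + I⁻²)) (f(I) = 1/((21 + 4*(1/(2*I))²)*I) = 1/((21 + 4*(1/(4*I²)))*I) = 1/((21 + I⁻²)*I) = 1/(I*(21 + I⁻²)))
89775 - f(-431) = 89775 - (-431)/(1 + 21*(-431)²) = 89775 - (-431)/(1 + 21*185761) = 89775 - (-431)/(1 + 3900981) = 89775 - (-431)/3900982 = 89775 - 1*(-431/3900982) = 89775 + 431/3900982 = 350210659481/3900982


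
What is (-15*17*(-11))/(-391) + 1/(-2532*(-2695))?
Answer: -1125917077/156946020 ≈ -7.1739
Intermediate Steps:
(-15*17*(-11))/(-391) + 1/(-2532*(-2695)) = -255*(-11)*(-1/391) - 1/2532*(-1/2695) = 2805*(-1/391) + 1/6823740 = -165/23 + 1/6823740 = -1125917077/156946020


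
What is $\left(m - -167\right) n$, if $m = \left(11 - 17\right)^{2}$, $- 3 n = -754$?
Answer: $\frac{153062}{3} \approx 51021.0$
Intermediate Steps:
$n = \frac{754}{3}$ ($n = \left(- \frac{1}{3}\right) \left(-754\right) = \frac{754}{3} \approx 251.33$)
$m = 36$ ($m = \left(-6\right)^{2} = 36$)
$\left(m - -167\right) n = \left(36 - -167\right) \frac{754}{3} = \left(36 + \left(-327 + 494\right)\right) \frac{754}{3} = \left(36 + 167\right) \frac{754}{3} = 203 \cdot \frac{754}{3} = \frac{153062}{3}$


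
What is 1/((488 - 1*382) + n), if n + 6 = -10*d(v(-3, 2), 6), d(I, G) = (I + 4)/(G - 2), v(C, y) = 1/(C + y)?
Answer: 2/185 ≈ 0.010811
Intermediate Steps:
d(I, G) = (4 + I)/(-2 + G)
n = -27/2 (n = -6 - 10*(4 + 1/(-3 + 2))/(-2 + 6) = -6 - 10*(4 + 1/(-1))/4 = -6 - 5*(4 - 1)/2 = -6 - 5*3/2 = -6 - 10*¾ = -6 - 15/2 = -27/2 ≈ -13.500)
1/((488 - 1*382) + n) = 1/((488 - 1*382) - 27/2) = 1/((488 - 382) - 27/2) = 1/(106 - 27/2) = 1/(185/2) = 2/185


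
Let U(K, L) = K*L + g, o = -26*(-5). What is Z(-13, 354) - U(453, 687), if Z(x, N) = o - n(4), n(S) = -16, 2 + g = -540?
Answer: -310523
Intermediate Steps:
o = 130
g = -542 (g = -2 - 540 = -542)
Z(x, N) = 146 (Z(x, N) = 130 - 1*(-16) = 130 + 16 = 146)
U(K, L) = -542 + K*L (U(K, L) = K*L - 542 = -542 + K*L)
Z(-13, 354) - U(453, 687) = 146 - (-542 + 453*687) = 146 - (-542 + 311211) = 146 - 1*310669 = 146 - 310669 = -310523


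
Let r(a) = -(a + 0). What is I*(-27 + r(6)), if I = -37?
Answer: 1221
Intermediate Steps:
r(a) = -a
I*(-27 + r(6)) = -37*(-27 - 1*6) = -37*(-27 - 6) = -37*(-33) = 1221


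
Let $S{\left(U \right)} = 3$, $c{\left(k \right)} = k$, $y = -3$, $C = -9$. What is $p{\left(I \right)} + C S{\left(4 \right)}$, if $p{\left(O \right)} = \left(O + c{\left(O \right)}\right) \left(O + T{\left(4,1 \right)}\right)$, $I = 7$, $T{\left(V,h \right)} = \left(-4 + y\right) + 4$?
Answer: $29$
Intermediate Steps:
$T{\left(V,h \right)} = -3$ ($T{\left(V,h \right)} = \left(-4 - 3\right) + 4 = -7 + 4 = -3$)
$p{\left(O \right)} = 2 O \left(-3 + O\right)$ ($p{\left(O \right)} = \left(O + O\right) \left(O - 3\right) = 2 O \left(-3 + O\right)$)
$p{\left(I \right)} + C S{\left(4 \right)} = 2 \cdot 7 \left(-3 + 7\right) - 27 = 2 \cdot 7 \cdot 4 - 27 = 56 - 27 = 29$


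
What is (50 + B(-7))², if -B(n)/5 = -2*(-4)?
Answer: 100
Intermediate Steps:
B(n) = -40 (B(n) = -(-10)*(-4) = -5*8 = -40)
(50 + B(-7))² = (50 - 40)² = 10² = 100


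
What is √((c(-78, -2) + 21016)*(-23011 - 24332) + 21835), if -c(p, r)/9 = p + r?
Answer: I*√1029025613 ≈ 32078.0*I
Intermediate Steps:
c(p, r) = -9*p - 9*r (c(p, r) = -9*(p + r) = -9*p - 9*r)
√((c(-78, -2) + 21016)*(-23011 - 24332) + 21835) = √(((-9*(-78) - 9*(-2)) + 21016)*(-23011 - 24332) + 21835) = √(((702 + 18) + 21016)*(-47343) + 21835) = √((720 + 21016)*(-47343) + 21835) = √(21736*(-47343) + 21835) = √(-1029047448 + 21835) = √(-1029025613) = I*√1029025613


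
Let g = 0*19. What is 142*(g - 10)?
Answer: -1420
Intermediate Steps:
g = 0
142*(g - 10) = 142*(0 - 10) = 142*(-10) = -1420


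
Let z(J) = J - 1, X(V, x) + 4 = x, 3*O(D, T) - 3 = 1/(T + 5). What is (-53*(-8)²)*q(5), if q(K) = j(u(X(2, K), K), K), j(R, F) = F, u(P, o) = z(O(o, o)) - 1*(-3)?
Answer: -16960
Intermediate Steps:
O(D, T) = 1 + 1/(3*(5 + T)) (O(D, T) = 1 + 1/(3*(T + 5)) = 1 + 1/(3*(5 + T)))
X(V, x) = -4 + x
z(J) = -1 + J
u(P, o) = 2 + (16/3 + o)/(5 + o) (u(P, o) = (-1 + (16/3 + o)/(5 + o)) - 1*(-3) = (-1 + (16/3 + o)/(5 + o)) + 3 = 2 + (16/3 + o)/(5 + o))
q(K) = K
(-53*(-8)²)*q(5) = -53*(-8)²*5 = -53*64*5 = -3392*5 = -16960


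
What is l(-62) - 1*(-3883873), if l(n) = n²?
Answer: 3887717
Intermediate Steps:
l(-62) - 1*(-3883873) = (-62)² - 1*(-3883873) = 3844 + 3883873 = 3887717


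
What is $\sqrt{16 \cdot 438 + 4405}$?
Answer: $\sqrt{11413} \approx 106.83$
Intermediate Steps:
$\sqrt{16 \cdot 438 + 4405} = \sqrt{7008 + 4405} = \sqrt{11413}$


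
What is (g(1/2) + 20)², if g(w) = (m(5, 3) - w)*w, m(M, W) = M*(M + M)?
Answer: 32041/16 ≈ 2002.6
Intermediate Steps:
m(M, W) = 2*M² (m(M, W) = M*(2*M) = 2*M²)
g(w) = w*(50 - w) (g(w) = (2*5² - w)*w = (2*25 - w)*w = (50 - w)*w = w*(50 - w))
(g(1/2) + 20)² = ((50 - 1/2)/2 + 20)² = ((50 - 1*½)/2 + 20)² = ((50 - ½)/2 + 20)² = ((½)*(99/2) + 20)² = (99/4 + 20)² = (179/4)² = 32041/16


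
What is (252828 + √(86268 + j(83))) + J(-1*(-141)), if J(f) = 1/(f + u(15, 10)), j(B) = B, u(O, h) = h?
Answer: 38177029/151 + √86351 ≈ 2.5312e+5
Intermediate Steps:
J(f) = 1/(10 + f) (J(f) = 1/(f + 10) = 1/(10 + f))
(252828 + √(86268 + j(83))) + J(-1*(-141)) = (252828 + √(86268 + 83)) + 1/(10 - 1*(-141)) = (252828 + √86351) + 1/(10 + 141) = (252828 + √86351) + 1/151 = 38177029/151 + √86351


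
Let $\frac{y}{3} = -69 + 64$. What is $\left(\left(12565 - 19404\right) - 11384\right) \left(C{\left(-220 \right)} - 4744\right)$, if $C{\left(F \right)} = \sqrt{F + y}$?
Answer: $86449912 - 18223 i \sqrt{235} \approx 8.645 \cdot 10^{7} - 2.7935 \cdot 10^{5} i$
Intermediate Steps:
$y = -15$ ($y = 3 \left(-69 + 64\right) = 3 \left(-5\right) = -15$)
$C{\left(F \right)} = \sqrt{-15 + F}$ ($C{\left(F \right)} = \sqrt{F - 15} = \sqrt{-15 + F}$)
$\left(\left(12565 - 19404\right) - 11384\right) \left(C{\left(-220 \right)} - 4744\right) = \left(\left(12565 - 19404\right) - 11384\right) \left(\sqrt{-15 - 220} - 4744\right) = \left(\left(12565 - 19404\right) - 11384\right) \left(\sqrt{-235} - 4744\right) = \left(-6839 - 11384\right) \left(i \sqrt{235} - 4744\right) = - 18223 \left(-4744 + i \sqrt{235}\right) = 86449912 - 18223 i \sqrt{235}$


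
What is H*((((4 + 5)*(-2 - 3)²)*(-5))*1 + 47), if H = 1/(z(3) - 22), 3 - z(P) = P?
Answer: 49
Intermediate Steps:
z(P) = 3 - P
H = -1/22 (H = 1/((3 - 1*3) - 22) = 1/((3 - 3) - 22) = 1/(0 - 22) = 1/(-22) = -1/22 ≈ -0.045455)
H*((((4 + 5)*(-2 - 3)²)*(-5))*1 + 47) = -((((4 + 5)*(-2 - 3)²)*(-5))*1 + 47)/22 = -(((9*(-5)²)*(-5))*1 + 47)/22 = -(((9*25)*(-5))*1 + 47)/22 = -((225*(-5))*1 + 47)/22 = -(-1125*1 + 47)/22 = -(-1125 + 47)/22 = -1/22*(-1078) = 49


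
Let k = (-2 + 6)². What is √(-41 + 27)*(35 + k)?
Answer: 51*I*√14 ≈ 190.82*I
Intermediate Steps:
k = 16 (k = 4² = 16)
√(-41 + 27)*(35 + k) = √(-41 + 27)*(35 + 16) = √(-14)*51 = (I*√14)*51 = 51*I*√14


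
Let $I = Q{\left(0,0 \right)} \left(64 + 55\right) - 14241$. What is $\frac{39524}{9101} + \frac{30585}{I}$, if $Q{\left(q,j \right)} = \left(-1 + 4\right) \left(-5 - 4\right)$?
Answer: $\frac{137165937}{52949618} \approx 2.5905$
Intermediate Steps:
$Q{\left(q,j \right)} = -27$ ($Q{\left(q,j \right)} = 3 \left(-9\right) = -27$)
$I = -17454$ ($I = - 27 \left(64 + 55\right) - 14241 = \left(-27\right) 119 - 14241 = -3213 - 14241 = -17454$)
$\frac{39524}{9101} + \frac{30585}{I} = \frac{39524}{9101} + \frac{30585}{-17454} = 39524 \cdot \frac{1}{9101} + 30585 \left(- \frac{1}{17454}\right) = \frac{39524}{9101} - \frac{10195}{5818} = \frac{137165937}{52949618}$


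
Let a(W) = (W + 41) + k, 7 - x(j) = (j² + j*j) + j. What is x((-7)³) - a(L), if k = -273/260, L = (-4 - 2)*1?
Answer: -4699639/20 ≈ -2.3498e+5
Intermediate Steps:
L = -6 (L = -6*1 = -6)
x(j) = 7 - j - 2*j² (x(j) = 7 - ((j² + j*j) + j) = 7 - ((j² + j²) + j) = 7 - (2*j² + j) = 7 - (j + 2*j²) = 7 + (-j - 2*j²) = 7 - j - 2*j²)
k = -21/20 (k = -273*1/260 = -21/20 ≈ -1.0500)
a(W) = 799/20 + W (a(W) = (W + 41) - 21/20 = (41 + W) - 21/20 = 799/20 + W)
x((-7)³) - a(L) = (7 - 1*(-7)³ - 2*((-7)³)²) - (799/20 - 6) = (7 - 1*(-343) - 2*(-343)²) - 1*679/20 = (7 + 343 - 2*117649) - 679/20 = (7 + 343 - 235298) - 679/20 = -234948 - 679/20 = -4699639/20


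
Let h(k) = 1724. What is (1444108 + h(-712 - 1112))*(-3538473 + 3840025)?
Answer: 435993531264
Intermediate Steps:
(1444108 + h(-712 - 1112))*(-3538473 + 3840025) = (1444108 + 1724)*(-3538473 + 3840025) = 1445832*301552 = 435993531264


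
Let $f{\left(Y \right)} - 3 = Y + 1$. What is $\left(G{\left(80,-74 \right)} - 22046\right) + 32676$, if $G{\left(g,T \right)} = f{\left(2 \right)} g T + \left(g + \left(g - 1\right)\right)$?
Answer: $-24731$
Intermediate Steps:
$f{\left(Y \right)} = 4 + Y$ ($f{\left(Y \right)} = 3 + \left(Y + 1\right) = 3 + \left(1 + Y\right) = 4 + Y$)
$G{\left(g,T \right)} = -1 + 2 g + 6 T g$ ($G{\left(g,T \right)} = \left(4 + 2\right) g T + \left(g + \left(g - 1\right)\right) = 6 g T + \left(g + \left(-1 + g\right)\right) = 6 T g + \left(-1 + 2 g\right) = -1 + 2 g + 6 T g$)
$\left(G{\left(80,-74 \right)} - 22046\right) + 32676 = \left(\left(-1 + 2 \cdot 80 + 6 \left(-74\right) 80\right) - 22046\right) + 32676 = \left(\left(-1 + 160 - 35520\right) - 22046\right) + 32676 = \left(-35361 - 22046\right) + 32676 = -57407 + 32676 = -24731$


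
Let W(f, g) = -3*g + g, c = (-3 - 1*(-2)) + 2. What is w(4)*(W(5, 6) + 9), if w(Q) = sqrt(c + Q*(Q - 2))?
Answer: -9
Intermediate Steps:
c = 1 (c = (-3 + 2) + 2 = -1 + 2 = 1)
W(f, g) = -2*g
w(Q) = sqrt(1 + Q*(-2 + Q)) (w(Q) = sqrt(1 + Q*(Q - 2)) = sqrt(1 + Q*(-2 + Q)))
w(4)*(W(5, 6) + 9) = sqrt(1 + 4**2 - 2*4)*(-2*6 + 9) = sqrt(1 + 16 - 8)*(-12 + 9) = sqrt(9)*(-3) = 3*(-3) = -9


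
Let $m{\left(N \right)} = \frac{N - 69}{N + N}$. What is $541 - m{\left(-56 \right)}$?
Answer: $\frac{60467}{112} \approx 539.88$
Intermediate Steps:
$m{\left(N \right)} = \frac{-69 + N}{2 N}$
$541 - m{\left(-56 \right)} = 541 - \frac{-69 - 56}{2 \left(-56\right)} = 541 - \frac{1}{2} \left(- \frac{1}{56}\right) \left(-125\right) = 541 - \frac{125}{112} = \frac{60467}{112}$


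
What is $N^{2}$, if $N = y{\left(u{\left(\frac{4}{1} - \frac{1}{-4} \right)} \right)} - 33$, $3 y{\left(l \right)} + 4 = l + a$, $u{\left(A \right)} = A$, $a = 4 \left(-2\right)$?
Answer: $\frac{182329}{144} \approx 1266.2$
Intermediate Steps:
$a = -8$
$y{\left(l \right)} = -4 + \frac{l}{3}$ ($y{\left(l \right)} = - \frac{4}{3} + \frac{l - 8}{3} = - \frac{4}{3} + \frac{-8 + l}{3} = - \frac{4}{3} + \left(- \frac{8}{3} + \frac{l}{3}\right) = -4 + \frac{l}{3}$)
$N = - \frac{427}{12}$ ($N = \left(-4 + \frac{\frac{4}{1} - \frac{1}{-4}}{3}\right) - 33 = \left(-4 + \frac{4 \cdot 1 - - \frac{1}{4}}{3}\right) - 33 = \left(-4 + \frac{4 + \frac{1}{4}}{3}\right) - 33 = \left(-4 + \frac{1}{3} \cdot \frac{17}{4}\right) - 33 = \left(-4 + \frac{17}{12}\right) - 33 = - \frac{31}{12} - 33 = - \frac{427}{12} \approx -35.583$)
$N^{2} = \left(- \frac{427}{12}\right)^{2} = \frac{182329}{144}$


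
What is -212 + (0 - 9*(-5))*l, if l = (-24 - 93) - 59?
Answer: -8132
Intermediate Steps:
l = -176 (l = -117 - 59 = -176)
-212 + (0 - 9*(-5))*l = -212 + (0 - 9*(-5))*(-176) = -212 + (0 + 45)*(-176) = -212 + 45*(-176) = -212 - 7920 = -8132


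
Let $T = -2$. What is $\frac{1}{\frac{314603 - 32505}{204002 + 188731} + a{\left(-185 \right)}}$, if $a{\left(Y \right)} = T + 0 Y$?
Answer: $- \frac{392733}{503368} \approx -0.78021$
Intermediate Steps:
$a{\left(Y \right)} = -2$ ($a{\left(Y \right)} = -2 + 0 Y = -2 + 0 = -2$)
$\frac{1}{\frac{314603 - 32505}{204002 + 188731} + a{\left(-185 \right)}} = \frac{1}{\frac{314603 - 32505}{204002 + 188731} - 2} = \frac{1}{\frac{282098}{392733} - 2} = \frac{1}{- \frac{503368}{392733}} = - \frac{392733}{503368}$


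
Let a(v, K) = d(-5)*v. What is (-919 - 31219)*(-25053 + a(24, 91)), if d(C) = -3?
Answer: 807467250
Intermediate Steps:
a(v, K) = -3*v
(-919 - 31219)*(-25053 + a(24, 91)) = (-919 - 31219)*(-25053 - 3*24) = -32138*(-25053 - 72) = -32138*(-25125) = 807467250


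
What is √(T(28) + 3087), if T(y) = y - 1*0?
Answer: √3115 ≈ 55.812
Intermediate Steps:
T(y) = y (T(y) = y + 0 = y)
√(T(28) + 3087) = √(28 + 3087) = √3115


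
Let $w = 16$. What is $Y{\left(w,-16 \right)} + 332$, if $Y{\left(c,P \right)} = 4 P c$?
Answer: $-692$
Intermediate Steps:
$Y{\left(c,P \right)} = 4 P c$
$Y{\left(w,-16 \right)} + 332 = 4 \left(-16\right) 16 + 332 = -1024 + 332 = -692$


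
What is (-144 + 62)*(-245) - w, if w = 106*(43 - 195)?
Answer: 36202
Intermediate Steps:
w = -16112 (w = 106*(-152) = -16112)
(-144 + 62)*(-245) - w = (-144 + 62)*(-245) - 1*(-16112) = -82*(-245) + 16112 = 20090 + 16112 = 36202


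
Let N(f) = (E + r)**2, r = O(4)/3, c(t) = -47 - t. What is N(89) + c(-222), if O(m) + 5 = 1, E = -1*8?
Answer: 2359/9 ≈ 262.11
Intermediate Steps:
E = -8
O(m) = -4 (O(m) = -5 + 1 = -4)
r = -4/3 ≈ -1.3333
N(f) = 784/9 (N(f) = (-8 - 4/3)**2 = (-28/3)**2 = 784/9)
N(89) + c(-222) = 784/9 + (-47 - 1*(-222)) = 784/9 + (-47 + 222) = 784/9 + 175 = 2359/9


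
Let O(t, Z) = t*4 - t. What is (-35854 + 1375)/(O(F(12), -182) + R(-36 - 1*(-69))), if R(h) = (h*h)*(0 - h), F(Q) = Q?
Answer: 3831/3989 ≈ 0.96039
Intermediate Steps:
O(t, Z) = 3*t (O(t, Z) = 4*t - t = 3*t)
R(h) = -h³ (R(h) = h²*(-h) = -h³)
(-35854 + 1375)/(O(F(12), -182) + R(-36 - 1*(-69))) = (-35854 + 1375)/(3*12 - (-36 - 1*(-69))³) = -34479/(36 - (-36 + 69)³) = -34479/(36 - 1*33³) = -34479/(36 - 1*35937) = -34479/(36 - 35937) = -34479/(-35901) = -34479*(-1/35901) = 3831/3989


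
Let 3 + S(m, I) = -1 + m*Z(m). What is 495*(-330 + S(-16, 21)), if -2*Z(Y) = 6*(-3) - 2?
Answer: -244530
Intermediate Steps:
Z(Y) = 10 (Z(Y) = -(6*(-3) - 2)/2 = -(-18 - 2)/2 = -½*(-20) = 10)
S(m, I) = -4 + 10*m (S(m, I) = -3 + (-1 + m*10) = -3 + (-1 + 10*m) = -4 + 10*m)
495*(-330 + S(-16, 21)) = 495*(-330 + (-4 + 10*(-16))) = 495*(-330 + (-4 - 160)) = 495*(-330 - 164) = 495*(-494) = -244530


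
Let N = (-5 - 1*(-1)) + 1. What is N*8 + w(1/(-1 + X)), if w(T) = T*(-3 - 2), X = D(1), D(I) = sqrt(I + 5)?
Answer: -25 - sqrt(6) ≈ -27.449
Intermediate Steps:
D(I) = sqrt(5 + I)
X = sqrt(6) (X = sqrt(5 + 1) = sqrt(6) ≈ 2.4495)
w(T) = -5*T (w(T) = T*(-5) = -5*T)
N = -3 (N = (-5 + 1) + 1 = -4 + 1 = -3)
N*8 + w(1/(-1 + X)) = -3*8 - 5/(-1 + sqrt(6)) = -24 - 5/(-1 + sqrt(6))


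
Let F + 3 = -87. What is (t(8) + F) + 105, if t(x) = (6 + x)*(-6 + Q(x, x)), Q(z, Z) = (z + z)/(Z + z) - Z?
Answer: -167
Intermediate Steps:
F = -90 (F = -3 - 87 = -90)
Q(z, Z) = -Z + 2*z/(Z + z) (Q(z, Z) = (2*z)/(Z + z) - Z = 2*z/(Z + z) - Z = -Z + 2*z/(Z + z))
t(x) = (-6 + (-2*x² + 2*x)/(2*x))*(6 + x) (t(x) = (6 + x)*(-6 + (-x² + 2*x - x*x)/(x + x)) = (6 + x)*(-6 + (-x² + 2*x - x²)/((2*x))) = (6 + x)*(-6 + (1/(2*x))*(-2*x² + 2*x)) = (6 + x)*(-6 + (-2*x² + 2*x)/(2*x)) = (-6 + (-2*x² + 2*x)/(2*x))*(6 + x))
(t(8) + F) + 105 = ((-30 - 1*8² - 11*8) - 90) + 105 = ((-30 - 1*64 - 88) - 90) + 105 = ((-30 - 64 - 88) - 90) + 105 = (-182 - 90) + 105 = -272 + 105 = -167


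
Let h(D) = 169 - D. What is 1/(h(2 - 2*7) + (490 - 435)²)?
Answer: 1/3206 ≈ 0.00031192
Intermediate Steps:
1/(h(2 - 2*7) + (490 - 435)²) = 1/((169 - (2 - 2*7)) + (490 - 435)²) = 1/((169 - (2 - 14)) + 55²) = 1/((169 - 1*(-12)) + 3025) = 1/((169 + 12) + 3025) = 1/(181 + 3025) = 1/3206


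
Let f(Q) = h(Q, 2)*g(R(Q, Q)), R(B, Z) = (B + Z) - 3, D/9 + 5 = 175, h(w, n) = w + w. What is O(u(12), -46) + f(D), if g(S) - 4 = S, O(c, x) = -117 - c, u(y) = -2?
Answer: 9366545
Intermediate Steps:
h(w, n) = 2*w
D = 1530 (D = -45 + 9*175 = -45 + 1575 = 1530)
R(B, Z) = -3 + B + Z
g(S) = 4 + S
f(Q) = 2*Q*(1 + 2*Q) (f(Q) = (2*Q)*(4 + (-3 + Q + Q)) = (2*Q)*(4 + (-3 + 2*Q)) = (2*Q)*(1 + 2*Q) = 2*Q*(1 + 2*Q))
O(u(12), -46) + f(D) = (-117 - 1*(-2)) + 2*1530*(1 + 2*1530) = (-117 + 2) + 2*1530*(1 + 3060) = -115 + 2*1530*3061 = -115 + 9366660 = 9366545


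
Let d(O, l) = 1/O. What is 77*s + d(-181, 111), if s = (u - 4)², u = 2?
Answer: 55747/181 ≈ 307.99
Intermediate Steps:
s = 4 (s = (2 - 4)² = (-2)² = 4)
77*s + d(-181, 111) = 77*4 + 1/(-181) = 308 - 1/181 = 55747/181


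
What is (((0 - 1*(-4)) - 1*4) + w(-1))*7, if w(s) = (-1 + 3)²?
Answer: 28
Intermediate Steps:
w(s) = 4 (w(s) = 2² = 4)
(((0 - 1*(-4)) - 1*4) + w(-1))*7 = (((0 - 1*(-4)) - 1*4) + 4)*7 = (((0 + 4) - 4) + 4)*7 = ((4 - 4) + 4)*7 = (0 + 4)*7 = 4*7 = 28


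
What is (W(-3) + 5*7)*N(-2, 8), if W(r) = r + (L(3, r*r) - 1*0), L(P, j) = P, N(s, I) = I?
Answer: 280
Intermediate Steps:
W(r) = 3 + r (W(r) = r + (3 - 1*0) = r + (3 + 0) = r + 3 = 3 + r)
(W(-3) + 5*7)*N(-2, 8) = ((3 - 3) + 5*7)*8 = (0 + 35)*8 = 35*8 = 280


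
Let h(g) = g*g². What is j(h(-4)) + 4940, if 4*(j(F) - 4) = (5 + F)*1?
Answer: 19717/4 ≈ 4929.3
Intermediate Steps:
h(g) = g³
j(F) = 21/4 + F/4 (j(F) = 4 + ((5 + F)*1)/4 = 4 + (5 + F)/4 = 4 + (5/4 + F/4) = 21/4 + F/4)
j(h(-4)) + 4940 = (21/4 + (¼)*(-4)³) + 4940 = (21/4 + (¼)*(-64)) + 4940 = (21/4 - 16) + 4940 = -43/4 + 4940 = 19717/4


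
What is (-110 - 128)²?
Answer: 56644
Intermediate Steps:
(-110 - 128)² = (-238)² = 56644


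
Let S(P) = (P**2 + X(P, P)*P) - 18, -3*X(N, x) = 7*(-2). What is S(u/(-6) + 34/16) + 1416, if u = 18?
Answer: 267779/192 ≈ 1394.7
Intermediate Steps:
X(N, x) = 14/3 (X(N, x) = -7*(-2)/3 = -1/3*(-14) = 14/3)
S(P) = -18 + P**2 + 14*P/3 (S(P) = (P**2 + 14*P/3) - 18 = -18 + P**2 + 14*P/3)
S(u/(-6) + 34/16) + 1416 = (-18 + (18/(-6) + 34/16)**2 + 14*(18/(-6) + 34/16)/3) + 1416 = (-18 + (18*(-1/6) + 34*(1/16))**2 + 14*(18*(-1/6) + 34*(1/16))/3) + 1416 = (-18 + (-3 + 17/8)**2 + 14*(-3 + 17/8)/3) + 1416 = (-18 + (-7/8)**2 + (14/3)*(-7/8)) + 1416 = (-18 + 49/64 - 49/12) + 1416 = -4093/192 + 1416 = 267779/192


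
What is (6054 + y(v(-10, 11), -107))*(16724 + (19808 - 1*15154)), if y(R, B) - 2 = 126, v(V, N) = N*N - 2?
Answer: 132158796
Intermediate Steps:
v(V, N) = -2 + N**2 (v(V, N) = N**2 - 2 = -2 + N**2)
y(R, B) = 128 (y(R, B) = 2 + 126 = 128)
(6054 + y(v(-10, 11), -107))*(16724 + (19808 - 1*15154)) = (6054 + 128)*(16724 + (19808 - 1*15154)) = 6182*(16724 + (19808 - 15154)) = 6182*(16724 + 4654) = 6182*21378 = 132158796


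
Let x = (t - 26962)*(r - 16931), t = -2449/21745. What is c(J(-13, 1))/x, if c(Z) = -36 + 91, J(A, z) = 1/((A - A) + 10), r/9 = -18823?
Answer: 1195975/109248318258982 ≈ 1.0947e-8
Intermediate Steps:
r = -169407 (r = 9*(-18823) = -169407)
J(A, z) = ⅒ (J(A, z) = 1/(0 + 10) = 1/10 = ⅒)
t = -2449/21745 (t = -2449*1/21745 = -2449/21745 ≈ -0.11262)
c(Z) = 55
x = 109248318258982/21745 (x = (-2449/21745 - 26962)*(-169407 - 16931) = -586291139/21745*(-186338) = 109248318258982/21745 ≈ 5.0241e+9)
c(J(-13, 1))/x = 55/(109248318258982/21745) = 55*(21745/109248318258982) = 1195975/109248318258982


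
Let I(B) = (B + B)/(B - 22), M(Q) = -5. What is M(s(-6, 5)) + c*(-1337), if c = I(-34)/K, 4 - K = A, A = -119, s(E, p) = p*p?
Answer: -4477/246 ≈ -18.199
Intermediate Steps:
s(E, p) = p²
I(B) = 2*B/(-22 + B) (I(B) = (2*B)/(-22 + B) = 2*B/(-22 + B))
K = 123 (K = 4 - 1*(-119) = 4 + 119 = 123)
c = 17/1722 (c = (2*(-34)/(-22 - 34))/123 = (2*(-34)/(-56))*(1/123) = (2*(-34)*(-1/56))*(1/123) = (17/14)*(1/123) = 17/1722 ≈ 0.0098722)
M(s(-6, 5)) + c*(-1337) = -5 + (17/1722)*(-1337) = -5 - 3247/246 = -4477/246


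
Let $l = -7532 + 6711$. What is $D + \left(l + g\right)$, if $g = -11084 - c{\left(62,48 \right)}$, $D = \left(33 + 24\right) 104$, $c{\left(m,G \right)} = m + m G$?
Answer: $-9015$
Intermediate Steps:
$c{\left(m,G \right)} = m + G m$
$l = -821$
$D = 5928$ ($D = 57 \cdot 104 = 5928$)
$g = -14122$ ($g = -11084 - 62 \left(1 + 48\right) = -11084 - 62 \cdot 49 = -11084 - 3038 = -14122$)
$D + \left(l + g\right) = 5928 - 14943 = -9015$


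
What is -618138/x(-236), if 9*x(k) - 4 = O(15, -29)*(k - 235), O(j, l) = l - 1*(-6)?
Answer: -5563242/10837 ≈ -513.36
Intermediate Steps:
O(j, l) = 6 + l (O(j, l) = l + 6 = 6 + l)
x(k) = 601 - 23*k/9 (x(k) = 4/9 + ((6 - 29)*(k - 235))/9 = 4/9 + (-23*(-235 + k))/9 = 4/9 + (5405 - 23*k)/9 = 4/9 + (5405/9 - 23*k/9) = 601 - 23*k/9)
-618138/x(-236) = -618138/(601 - 23/9*(-236)) = -618138/(601 + 5428/9) = -618138/10837/9 = -618138*9/10837 = -5563242/10837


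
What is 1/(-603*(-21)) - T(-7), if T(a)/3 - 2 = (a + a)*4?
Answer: 2051407/12663 ≈ 162.00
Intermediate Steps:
T(a) = 6 + 24*a (T(a) = 6 + 3*((a + a)*4) = 6 + 3*((2*a)*4) = 6 + 3*(8*a) = 6 + 24*a)
1/(-603*(-21)) - T(-7) = 1/(-603*(-21)) - (6 + 24*(-7)) = 1/12663 - (6 - 168) = 1/12663 - 1*(-162) = 1/12663 + 162 = 2051407/12663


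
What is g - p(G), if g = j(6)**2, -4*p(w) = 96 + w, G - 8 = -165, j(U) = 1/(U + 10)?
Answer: -3903/256 ≈ -15.246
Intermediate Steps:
j(U) = 1/(10 + U)
G = -157 (G = 8 - 165 = -157)
p(w) = -24 - w/4 (p(w) = -(96 + w)/4 = -24 - w/4)
g = 1/256 (g = (1/(10 + 6))**2 = (1/16)**2 = 1/256 ≈ 0.0039063)
g - p(G) = 1/256 - (-24 - 1/4*(-157)) = 1/256 - (-24 + 157/4) = 1/256 - 1*61/4 = 1/256 - 61/4 = -3903/256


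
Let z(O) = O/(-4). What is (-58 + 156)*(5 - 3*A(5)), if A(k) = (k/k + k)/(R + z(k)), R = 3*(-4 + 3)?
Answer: 15386/17 ≈ 905.06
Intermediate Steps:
z(O) = -O/4 (z(O) = O*(-¼) = -O/4)
R = -3 (R = 3*(-1) = -3)
A(k) = (1 + k)/(-3 - k/4) (A(k) = (k/k + k)/(-3 - k/4) = (1 + k)/(-3 - k/4))
(-58 + 156)*(5 - 3*A(5)) = (-58 + 156)*(5 - 12*(-1 - 1*5)/(12 + 5)) = 98*(5 - 12*(-1 - 5)/17) = 98*(5 - 12*(-6)/17) = 98*(5 - 3*(-24/17)) = 98*(5 + 72/17) = 98*(157/17) = 15386/17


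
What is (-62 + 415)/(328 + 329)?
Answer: 353/657 ≈ 0.53729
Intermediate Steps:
(-62 + 415)/(328 + 329) = 353/657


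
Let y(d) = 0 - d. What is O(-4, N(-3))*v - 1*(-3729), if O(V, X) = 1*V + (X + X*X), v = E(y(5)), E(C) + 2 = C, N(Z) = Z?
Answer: 3715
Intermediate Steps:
y(d) = -d
E(C) = -2 + C
v = -7 (v = -2 - 1*5 = -2 - 5 = -7)
O(V, X) = V + X + X² (O(V, X) = V + (X + X²) = V + X + X²)
O(-4, N(-3))*v - 1*(-3729) = (-4 - 3 + (-3)²)*(-7) - 1*(-3729) = (-4 - 3 + 9)*(-7) + 3729 = 2*(-7) + 3729 = -14 + 3729 = 3715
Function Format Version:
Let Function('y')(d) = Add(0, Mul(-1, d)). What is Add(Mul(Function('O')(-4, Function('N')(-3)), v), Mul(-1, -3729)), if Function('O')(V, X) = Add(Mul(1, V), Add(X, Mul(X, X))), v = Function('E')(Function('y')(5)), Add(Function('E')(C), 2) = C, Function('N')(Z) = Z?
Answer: 3715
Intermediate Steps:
Function('y')(d) = Mul(-1, d)
Function('E')(C) = Add(-2, C)
v = -7 (v = Add(-2, Mul(-1, 5)) = Add(-2, -5) = -7)
Function('O')(V, X) = Add(V, X, Pow(X, 2)) (Function('O')(V, X) = Add(V, Add(X, Pow(X, 2))) = Add(V, X, Pow(X, 2)))
Add(Mul(Function('O')(-4, Function('N')(-3)), v), Mul(-1, -3729)) = Add(Mul(Add(-4, -3, Pow(-3, 2)), -7), Mul(-1, -3729)) = Add(Mul(Add(-4, -3, 9), -7), 3729) = Add(Mul(2, -7), 3729) = Add(-14, 3729) = 3715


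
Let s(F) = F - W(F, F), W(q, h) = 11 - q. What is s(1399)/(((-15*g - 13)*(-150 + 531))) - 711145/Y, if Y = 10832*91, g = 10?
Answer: -15637139093/20405224112 ≈ -0.76633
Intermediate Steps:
Y = 985712
s(F) = -11 + 2*F (s(F) = F - (11 - F) = F + (-11 + F) = -11 + 2*F)
s(1399)/(((-15*g - 13)*(-150 + 531))) - 711145/Y = (-11 + 2*1399)/(((-15*10 - 13)*(-150 + 531))) - 711145/985712 = (-11 + 2798)/(((-150 - 13)*381)) - 711145*1/985712 = 2787/((-163*381)) - 711145/985712 = 2787/(-62103) - 711145/985712 = 2787*(-1/62103) - 711145/985712 = -929/20701 - 711145/985712 = -15637139093/20405224112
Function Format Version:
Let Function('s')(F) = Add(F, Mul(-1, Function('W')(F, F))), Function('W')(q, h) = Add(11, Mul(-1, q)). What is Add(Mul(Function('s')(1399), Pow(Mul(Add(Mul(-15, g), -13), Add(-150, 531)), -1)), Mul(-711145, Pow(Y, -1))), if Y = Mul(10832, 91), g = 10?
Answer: Rational(-15637139093, 20405224112) ≈ -0.76633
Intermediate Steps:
Y = 985712
Function('s')(F) = Add(-11, Mul(2, F)) (Function('s')(F) = Add(F, Mul(-1, Add(11, Mul(-1, F)))) = Add(F, Add(-11, F)) = Add(-11, Mul(2, F)))
Add(Mul(Function('s')(1399), Pow(Mul(Add(Mul(-15, g), -13), Add(-150, 531)), -1)), Mul(-711145, Pow(Y, -1))) = Add(Mul(Add(-11, Mul(2, 1399)), Pow(Mul(Add(Mul(-15, 10), -13), Add(-150, 531)), -1)), Mul(-711145, Pow(985712, -1))) = Add(Mul(Add(-11, 2798), Pow(Mul(Add(-150, -13), 381), -1)), Mul(-711145, Rational(1, 985712))) = Add(Mul(2787, Pow(Mul(-163, 381), -1)), Rational(-711145, 985712)) = Add(Mul(2787, Pow(-62103, -1)), Rational(-711145, 985712)) = Add(Mul(2787, Rational(-1, 62103)), Rational(-711145, 985712)) = Add(Rational(-929, 20701), Rational(-711145, 985712)) = Rational(-15637139093, 20405224112)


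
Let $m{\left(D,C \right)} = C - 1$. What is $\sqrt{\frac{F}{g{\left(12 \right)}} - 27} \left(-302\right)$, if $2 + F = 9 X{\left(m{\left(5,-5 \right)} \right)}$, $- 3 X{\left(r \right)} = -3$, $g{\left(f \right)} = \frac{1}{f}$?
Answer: $- 302 \sqrt{57} \approx -2280.1$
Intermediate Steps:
$m{\left(D,C \right)} = -1 + C$
$X{\left(r \right)} = 1$ ($X{\left(r \right)} = \left(- \frac{1}{3}\right) \left(-3\right) = 1$)
$F = 7$ ($F = -2 + 9 \cdot 1 = -2 + 9 = 7$)
$\sqrt{\frac{F}{g{\left(12 \right)}} - 27} \left(-302\right) = \sqrt{\frac{7}{\frac{1}{12}} - 27} \left(-302\right) = \sqrt{7 \frac{1}{\frac{1}{12}} - 27} \left(-302\right) = \sqrt{7 \cdot 12 - 27} \left(-302\right) = \sqrt{84 - 27} \left(-302\right) = \sqrt{57} \left(-302\right) = - 302 \sqrt{57}$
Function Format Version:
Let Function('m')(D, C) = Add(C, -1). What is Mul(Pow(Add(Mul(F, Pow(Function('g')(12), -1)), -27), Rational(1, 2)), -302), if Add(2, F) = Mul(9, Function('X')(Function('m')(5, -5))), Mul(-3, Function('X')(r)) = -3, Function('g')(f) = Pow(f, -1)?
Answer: Mul(-302, Pow(57, Rational(1, 2))) ≈ -2280.1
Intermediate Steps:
Function('m')(D, C) = Add(-1, C)
Function('X')(r) = 1 (Function('X')(r) = Mul(Rational(-1, 3), -3) = 1)
F = 7 (F = Add(-2, Mul(9, 1)) = Add(-2, 9) = 7)
Mul(Pow(Add(Mul(F, Pow(Function('g')(12), -1)), -27), Rational(1, 2)), -302) = Mul(Pow(Add(Mul(7, Pow(Pow(12, -1), -1)), -27), Rational(1, 2)), -302) = Mul(Pow(Add(Mul(7, Pow(Rational(1, 12), -1)), -27), Rational(1, 2)), -302) = Mul(Pow(Add(Mul(7, 12), -27), Rational(1, 2)), -302) = Mul(Pow(Add(84, -27), Rational(1, 2)), -302) = Mul(Pow(57, Rational(1, 2)), -302) = Mul(-302, Pow(57, Rational(1, 2)))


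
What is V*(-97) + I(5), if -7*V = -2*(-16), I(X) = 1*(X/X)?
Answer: 3111/7 ≈ 444.43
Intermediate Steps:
I(X) = 1 (I(X) = 1*1 = 1)
V = -32/7 (V = -(-2)*(-16)/7 = -⅐*32 = -32/7 ≈ -4.5714)
V*(-97) + I(5) = -32/7*(-97) + 1 = 3104/7 + 1 = 3111/7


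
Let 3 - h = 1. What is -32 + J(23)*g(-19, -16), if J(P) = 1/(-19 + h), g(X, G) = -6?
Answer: -538/17 ≈ -31.647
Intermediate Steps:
h = 2 (h = 3 - 1*1 = 3 - 1 = 2)
J(P) = -1/17 (J(P) = 1/(-19 + 2) = 1/(-17) = -1/17)
-32 + J(23)*g(-19, -16) = -32 - 1/17*(-6) = -32 + 6/17 = -538/17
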